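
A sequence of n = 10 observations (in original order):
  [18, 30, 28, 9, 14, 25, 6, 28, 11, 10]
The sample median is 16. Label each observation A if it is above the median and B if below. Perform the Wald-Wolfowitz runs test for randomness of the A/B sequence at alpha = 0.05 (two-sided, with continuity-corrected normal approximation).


Step 1: Compute median = 16; label A = above, B = below.
Labels in order: AAABBABABB  (n_A = 5, n_B = 5)
Step 2: Count runs R = 6.
Step 3: Under H0 (random ordering), E[R] = 2*n_A*n_B/(n_A+n_B) + 1 = 2*5*5/10 + 1 = 6.0000.
        Var[R] = 2*n_A*n_B*(2*n_A*n_B - n_A - n_B) / ((n_A+n_B)^2 * (n_A+n_B-1)) = 2000/900 = 2.2222.
        SD[R] = 1.4907.
Step 4: R = E[R], so z = 0 with no continuity correction.
Step 5: Two-sided p-value via normal approximation = 2*(1 - Phi(|z|)) = 1.000000.
Step 6: alpha = 0.05. fail to reject H0.

R = 6, z = 0.0000, p = 1.000000, fail to reject H0.


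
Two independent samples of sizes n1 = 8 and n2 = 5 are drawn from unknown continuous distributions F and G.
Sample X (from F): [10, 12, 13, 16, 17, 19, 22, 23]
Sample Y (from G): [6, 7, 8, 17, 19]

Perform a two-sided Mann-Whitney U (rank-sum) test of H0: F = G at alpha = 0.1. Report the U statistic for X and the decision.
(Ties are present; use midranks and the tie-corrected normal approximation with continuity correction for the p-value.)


Step 1: Combine and sort all 13 observations; assign midranks.
sorted (value, group): (6,Y), (7,Y), (8,Y), (10,X), (12,X), (13,X), (16,X), (17,X), (17,Y), (19,X), (19,Y), (22,X), (23,X)
ranks: 6->1, 7->2, 8->3, 10->4, 12->5, 13->6, 16->7, 17->8.5, 17->8.5, 19->10.5, 19->10.5, 22->12, 23->13
Step 2: Rank sum for X: R1 = 4 + 5 + 6 + 7 + 8.5 + 10.5 + 12 + 13 = 66.
Step 3: U_X = R1 - n1(n1+1)/2 = 66 - 8*9/2 = 66 - 36 = 30.
       U_Y = n1*n2 - U_X = 40 - 30 = 10.
Step 4: Ties are present, so use the tie-corrected normal approximation (with continuity correction) for the p-value.
Step 5: p-value = 0.163169; compare to alpha = 0.1. fail to reject H0.

U_X = 30, p = 0.163169, fail to reject H0 at alpha = 0.1.


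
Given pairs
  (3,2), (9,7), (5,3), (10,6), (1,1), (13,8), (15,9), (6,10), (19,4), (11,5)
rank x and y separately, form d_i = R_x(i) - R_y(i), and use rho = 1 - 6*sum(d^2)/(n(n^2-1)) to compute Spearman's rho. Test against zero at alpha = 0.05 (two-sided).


Step 1: Rank x and y separately (midranks; no ties here).
rank(x): 3->2, 9->5, 5->3, 10->6, 1->1, 13->8, 15->9, 6->4, 19->10, 11->7
rank(y): 2->2, 7->7, 3->3, 6->6, 1->1, 8->8, 9->9, 10->10, 4->4, 5->5
Step 2: d_i = R_x(i) - R_y(i); compute d_i^2.
  (2-2)^2=0, (5-7)^2=4, (3-3)^2=0, (6-6)^2=0, (1-1)^2=0, (8-8)^2=0, (9-9)^2=0, (4-10)^2=36, (10-4)^2=36, (7-5)^2=4
sum(d^2) = 80.
Step 3: rho = 1 - 6*80 / (10*(10^2 - 1)) = 1 - 480/990 = 0.515152.
Step 4: Under H0, t = rho * sqrt((n-2)/(1-rho^2)) = 1.7000 ~ t(8).
Step 5: Two-sided p-value from the t-distribution with 8 df = 0.127553.
Step 6: alpha = 0.05. fail to reject H0.

rho = 0.5152, p = 0.127553, fail to reject H0 at alpha = 0.05.


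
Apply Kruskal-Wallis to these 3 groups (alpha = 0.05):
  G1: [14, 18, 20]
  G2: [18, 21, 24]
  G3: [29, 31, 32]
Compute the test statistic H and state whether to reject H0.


Step 1: Combine all N = 9 observations and assign midranks.
sorted (value, group, rank): (14,G1,1), (18,G1,2.5), (18,G2,2.5), (20,G1,4), (21,G2,5), (24,G2,6), (29,G3,7), (31,G3,8), (32,G3,9)
Step 2: Sum ranks within each group.
R_1 = 7.5 (n_1 = 3)
R_2 = 13.5 (n_2 = 3)
R_3 = 24 (n_3 = 3)
Step 3: H = 12/(N(N+1)) * sum(R_i^2/n_i) - 3(N+1)
     = 12/(9*10) * (7.5^2/3 + 13.5^2/3 + 24^2/3) - 3*10
     = 0.133333 * 271.5 - 30
     = 6.200000.
Step 4: Ties present; correction factor C = 1 - 6/(9^3 - 9) = 0.991667. Corrected H = 6.200000 / 0.991667 = 6.252101.
Step 5: Under H0, H ~ chi^2(2); p-value = 0.043891.
Step 6: alpha = 0.05. reject H0.

H = 6.2521, df = 2, p = 0.043891, reject H0.


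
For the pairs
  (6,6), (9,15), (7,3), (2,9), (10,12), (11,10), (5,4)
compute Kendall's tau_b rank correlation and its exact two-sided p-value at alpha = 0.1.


Step 1: Enumerate the 21 unordered pairs (i,j) with i<j and classify each by sign(x_j-x_i) * sign(y_j-y_i).
  (1,2):dx=+3,dy=+9->C; (1,3):dx=+1,dy=-3->D; (1,4):dx=-4,dy=+3->D; (1,5):dx=+4,dy=+6->C
  (1,6):dx=+5,dy=+4->C; (1,7):dx=-1,dy=-2->C; (2,3):dx=-2,dy=-12->C; (2,4):dx=-7,dy=-6->C
  (2,5):dx=+1,dy=-3->D; (2,6):dx=+2,dy=-5->D; (2,7):dx=-4,dy=-11->C; (3,4):dx=-5,dy=+6->D
  (3,5):dx=+3,dy=+9->C; (3,6):dx=+4,dy=+7->C; (3,7):dx=-2,dy=+1->D; (4,5):dx=+8,dy=+3->C
  (4,6):dx=+9,dy=+1->C; (4,7):dx=+3,dy=-5->D; (5,6):dx=+1,dy=-2->D; (5,7):dx=-5,dy=-8->C
  (6,7):dx=-6,dy=-6->C
Step 2: C = 13, D = 8, total pairs = 21.
Step 3: tau = (C - D)/(n(n-1)/2) = (13 - 8)/21 = 0.238095.
Step 4: Exact two-sided p-value (enumerate n! = 5040 permutations of y under H0): p = 0.561905.
Step 5: alpha = 0.1. fail to reject H0.

tau_b = 0.2381 (C=13, D=8), p = 0.561905, fail to reject H0.


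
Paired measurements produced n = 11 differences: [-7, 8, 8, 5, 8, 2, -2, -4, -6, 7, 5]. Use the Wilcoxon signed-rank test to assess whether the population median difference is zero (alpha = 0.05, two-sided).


Step 1: Drop any zero differences (none here) and take |d_i|.
|d| = [7, 8, 8, 5, 8, 2, 2, 4, 6, 7, 5]
Step 2: Midrank |d_i| (ties get averaged ranks).
ranks: |7|->7.5, |8|->10, |8|->10, |5|->4.5, |8|->10, |2|->1.5, |2|->1.5, |4|->3, |6|->6, |7|->7.5, |5|->4.5
Step 3: Attach original signs; sum ranks with positive sign and with negative sign.
W+ = 10 + 10 + 4.5 + 10 + 1.5 + 7.5 + 4.5 = 48
W- = 7.5 + 1.5 + 3 + 6 = 18
(Check: W+ + W- = 66 should equal n(n+1)/2 = 66.)
Step 4: Test statistic W = min(W+, W-) = 18.
Step 5: Ties in |d|, so use the tie-corrected normal approximation.
        E[W] = n(n+1)/4 = 11*12/4 = 33.
        Tie groups: |d|=2 (t=2), |d|=5 (t=2), |d|=7 (t=2), |d|=8 (t=3); sum(t^3 - t) = 42.
        Var[W] = n(n+1)(2n+1)/24 - sum(t^3-t)/48 = 3036/24 - 42/48 = 125.625.
        z = (W - E[W]) / sqrt(Var[W]) = (18 - 33) / 11.2083 = -1.3383.
        Two-sided p = 2*Phi(z) = 0.180799.
Step 6: alpha = 0.05. fail to reject H0.

W+ = 48, W- = 18, W = min = 18, p = 0.180799, fail to reject H0.


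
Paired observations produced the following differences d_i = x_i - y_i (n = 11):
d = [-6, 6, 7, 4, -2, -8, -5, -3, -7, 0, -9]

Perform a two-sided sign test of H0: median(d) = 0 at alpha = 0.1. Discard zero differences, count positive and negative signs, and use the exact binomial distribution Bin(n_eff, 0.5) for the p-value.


Step 1: Discard zero differences. Original n = 11; n_eff = number of nonzero differences = 10.
Nonzero differences (with sign): -6, +6, +7, +4, -2, -8, -5, -3, -7, -9
Step 2: Count signs: positive = 3, negative = 7.
Step 3: Under H0: P(positive) = 0.5, so the number of positives S ~ Bin(10, 0.5).
Step 4: Two-sided exact p-value = sum of Bin(10,0.5) probabilities at or below the observed probability = 0.343750.
Step 5: alpha = 0.1. fail to reject H0.

n_eff = 10, pos = 3, neg = 7, p = 0.343750, fail to reject H0.


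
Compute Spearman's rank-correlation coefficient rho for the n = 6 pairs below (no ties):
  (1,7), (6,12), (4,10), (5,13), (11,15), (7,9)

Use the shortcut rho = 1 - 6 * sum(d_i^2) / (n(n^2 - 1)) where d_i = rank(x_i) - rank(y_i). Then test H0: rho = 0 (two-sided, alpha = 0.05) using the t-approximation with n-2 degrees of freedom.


Step 1: Rank x and y separately (midranks; no ties here).
rank(x): 1->1, 6->4, 4->2, 5->3, 11->6, 7->5
rank(y): 7->1, 12->4, 10->3, 13->5, 15->6, 9->2
Step 2: d_i = R_x(i) - R_y(i); compute d_i^2.
  (1-1)^2=0, (4-4)^2=0, (2-3)^2=1, (3-5)^2=4, (6-6)^2=0, (5-2)^2=9
sum(d^2) = 14.
Step 3: rho = 1 - 6*14 / (6*(6^2 - 1)) = 1 - 84/210 = 0.600000.
Step 4: Under H0, t = rho * sqrt((n-2)/(1-rho^2)) = 1.5000 ~ t(4).
Step 5: Two-sided p-value from the t-distribution with 4 df = 0.208000.
Step 6: alpha = 0.05. fail to reject H0.

rho = 0.6000, p = 0.208000, fail to reject H0 at alpha = 0.05.


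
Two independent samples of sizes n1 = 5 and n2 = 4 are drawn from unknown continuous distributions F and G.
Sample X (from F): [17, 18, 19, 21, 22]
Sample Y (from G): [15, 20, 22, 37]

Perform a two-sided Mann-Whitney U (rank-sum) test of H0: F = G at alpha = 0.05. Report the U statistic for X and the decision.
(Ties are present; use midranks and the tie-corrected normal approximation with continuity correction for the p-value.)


Step 1: Combine and sort all 9 observations; assign midranks.
sorted (value, group): (15,Y), (17,X), (18,X), (19,X), (20,Y), (21,X), (22,X), (22,Y), (37,Y)
ranks: 15->1, 17->2, 18->3, 19->4, 20->5, 21->6, 22->7.5, 22->7.5, 37->9
Step 2: Rank sum for X: R1 = 2 + 3 + 4 + 6 + 7.5 = 22.5.
Step 3: U_X = R1 - n1(n1+1)/2 = 22.5 - 5*6/2 = 22.5 - 15 = 7.5.
       U_Y = n1*n2 - U_X = 20 - 7.5 = 12.5.
Step 4: Ties are present, so use the tie-corrected normal approximation (with continuity correction) for the p-value.
Step 5: p-value = 0.622753; compare to alpha = 0.05. fail to reject H0.

U_X = 7.5, p = 0.622753, fail to reject H0 at alpha = 0.05.


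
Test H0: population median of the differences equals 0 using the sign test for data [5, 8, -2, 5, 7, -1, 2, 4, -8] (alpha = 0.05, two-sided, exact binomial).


Step 1: Discard zero differences. Original n = 9; n_eff = number of nonzero differences = 9.
Nonzero differences (with sign): +5, +8, -2, +5, +7, -1, +2, +4, -8
Step 2: Count signs: positive = 6, negative = 3.
Step 3: Under H0: P(positive) = 0.5, so the number of positives S ~ Bin(9, 0.5).
Step 4: Two-sided exact p-value = sum of Bin(9,0.5) probabilities at or below the observed probability = 0.507812.
Step 5: alpha = 0.05. fail to reject H0.

n_eff = 9, pos = 6, neg = 3, p = 0.507812, fail to reject H0.


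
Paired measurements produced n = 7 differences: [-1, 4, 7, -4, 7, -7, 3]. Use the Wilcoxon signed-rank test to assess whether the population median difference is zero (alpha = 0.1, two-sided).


Step 1: Drop any zero differences (none here) and take |d_i|.
|d| = [1, 4, 7, 4, 7, 7, 3]
Step 2: Midrank |d_i| (ties get averaged ranks).
ranks: |1|->1, |4|->3.5, |7|->6, |4|->3.5, |7|->6, |7|->6, |3|->2
Step 3: Attach original signs; sum ranks with positive sign and with negative sign.
W+ = 3.5 + 6 + 6 + 2 = 17.5
W- = 1 + 3.5 + 6 = 10.5
(Check: W+ + W- = 28 should equal n(n+1)/2 = 28.)
Step 4: Test statistic W = min(W+, W-) = 10.5.
Step 5: Ties in |d|, so use the tie-corrected normal approximation.
        E[W] = n(n+1)/4 = 7*8/4 = 14.
        Tie groups: |d|=4 (t=2), |d|=7 (t=3); sum(t^3 - t) = 30.
        Var[W] = n(n+1)(2n+1)/24 - sum(t^3-t)/48 = 840/24 - 30/48 = 34.375.
        z = (W - E[W]) / sqrt(Var[W]) = (10.5 - 14) / 5.8630 = -0.5970.
        Two-sided p = 2*Phi(z) = 0.550533.
Step 6: alpha = 0.1. fail to reject H0.

W+ = 17.5, W- = 10.5, W = min = 10.5, p = 0.550533, fail to reject H0.


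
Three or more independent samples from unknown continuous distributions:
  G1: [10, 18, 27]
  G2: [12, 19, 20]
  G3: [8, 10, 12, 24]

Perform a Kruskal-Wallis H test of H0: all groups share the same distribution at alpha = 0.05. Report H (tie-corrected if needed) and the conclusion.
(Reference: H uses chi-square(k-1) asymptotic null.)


Step 1: Combine all N = 10 observations and assign midranks.
sorted (value, group, rank): (8,G3,1), (10,G1,2.5), (10,G3,2.5), (12,G2,4.5), (12,G3,4.5), (18,G1,6), (19,G2,7), (20,G2,8), (24,G3,9), (27,G1,10)
Step 2: Sum ranks within each group.
R_1 = 18.5 (n_1 = 3)
R_2 = 19.5 (n_2 = 3)
R_3 = 17 (n_3 = 4)
Step 3: H = 12/(N(N+1)) * sum(R_i^2/n_i) - 3(N+1)
     = 12/(10*11) * (18.5^2/3 + 19.5^2/3 + 17^2/4) - 3*11
     = 0.109091 * 313.083 - 33
     = 1.154545.
Step 4: Ties present; correction factor C = 1 - 12/(10^3 - 10) = 0.987879. Corrected H = 1.154545 / 0.987879 = 1.168712.
Step 5: Under H0, H ~ chi^2(2); p-value = 0.557465.
Step 6: alpha = 0.05. fail to reject H0.

H = 1.1687, df = 2, p = 0.557465, fail to reject H0.


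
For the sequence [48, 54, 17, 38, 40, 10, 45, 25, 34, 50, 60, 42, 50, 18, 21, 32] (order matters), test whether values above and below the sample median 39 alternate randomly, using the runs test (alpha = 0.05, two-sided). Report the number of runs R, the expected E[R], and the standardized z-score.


Step 1: Compute median = 39; label A = above, B = below.
Labels in order: AABBABABBAAAABBB  (n_A = 8, n_B = 8)
Step 2: Count runs R = 8.
Step 3: Under H0 (random ordering), E[R] = 2*n_A*n_B/(n_A+n_B) + 1 = 2*8*8/16 + 1 = 9.0000.
        Var[R] = 2*n_A*n_B*(2*n_A*n_B - n_A - n_B) / ((n_A+n_B)^2 * (n_A+n_B-1)) = 14336/3840 = 3.7333.
        SD[R] = 1.9322.
Step 4: Continuity-corrected z = (R + 0.5 - E[R]) / SD[R] = (8 + 0.5 - 9.0000) / 1.9322 = -0.2588.
Step 5: Two-sided p-value via normal approximation = 2*(1 - Phi(|z|)) = 0.795809.
Step 6: alpha = 0.05. fail to reject H0.

R = 8, z = -0.2588, p = 0.795809, fail to reject H0.


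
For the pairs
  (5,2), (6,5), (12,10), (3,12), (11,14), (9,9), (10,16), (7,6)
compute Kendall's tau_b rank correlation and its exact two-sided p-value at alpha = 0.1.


Step 1: Enumerate the 28 unordered pairs (i,j) with i<j and classify each by sign(x_j-x_i) * sign(y_j-y_i).
  (1,2):dx=+1,dy=+3->C; (1,3):dx=+7,dy=+8->C; (1,4):dx=-2,dy=+10->D; (1,5):dx=+6,dy=+12->C
  (1,6):dx=+4,dy=+7->C; (1,7):dx=+5,dy=+14->C; (1,8):dx=+2,dy=+4->C; (2,3):dx=+6,dy=+5->C
  (2,4):dx=-3,dy=+7->D; (2,5):dx=+5,dy=+9->C; (2,6):dx=+3,dy=+4->C; (2,7):dx=+4,dy=+11->C
  (2,8):dx=+1,dy=+1->C; (3,4):dx=-9,dy=+2->D; (3,5):dx=-1,dy=+4->D; (3,6):dx=-3,dy=-1->C
  (3,7):dx=-2,dy=+6->D; (3,8):dx=-5,dy=-4->C; (4,5):dx=+8,dy=+2->C; (4,6):dx=+6,dy=-3->D
  (4,7):dx=+7,dy=+4->C; (4,8):dx=+4,dy=-6->D; (5,6):dx=-2,dy=-5->C; (5,7):dx=-1,dy=+2->D
  (5,8):dx=-4,dy=-8->C; (6,7):dx=+1,dy=+7->C; (6,8):dx=-2,dy=-3->C; (7,8):dx=-3,dy=-10->C
Step 2: C = 20, D = 8, total pairs = 28.
Step 3: tau = (C - D)/(n(n-1)/2) = (20 - 8)/28 = 0.428571.
Step 4: Exact two-sided p-value (enumerate n! = 40320 permutations of y under H0): p = 0.178869.
Step 5: alpha = 0.1. fail to reject H0.

tau_b = 0.4286 (C=20, D=8), p = 0.178869, fail to reject H0.


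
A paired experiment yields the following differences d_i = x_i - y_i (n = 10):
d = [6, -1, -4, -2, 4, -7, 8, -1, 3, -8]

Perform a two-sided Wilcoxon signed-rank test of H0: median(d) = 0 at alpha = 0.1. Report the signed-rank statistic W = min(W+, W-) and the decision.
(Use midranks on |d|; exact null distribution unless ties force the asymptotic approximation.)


Step 1: Drop any zero differences (none here) and take |d_i|.
|d| = [6, 1, 4, 2, 4, 7, 8, 1, 3, 8]
Step 2: Midrank |d_i| (ties get averaged ranks).
ranks: |6|->7, |1|->1.5, |4|->5.5, |2|->3, |4|->5.5, |7|->8, |8|->9.5, |1|->1.5, |3|->4, |8|->9.5
Step 3: Attach original signs; sum ranks with positive sign and with negative sign.
W+ = 7 + 5.5 + 9.5 + 4 = 26
W- = 1.5 + 5.5 + 3 + 8 + 1.5 + 9.5 = 29
(Check: W+ + W- = 55 should equal n(n+1)/2 = 55.)
Step 4: Test statistic W = min(W+, W-) = 26.
Step 5: Ties in |d|, so use the tie-corrected normal approximation.
        E[W] = n(n+1)/4 = 10*11/4 = 27.5.
        Tie groups: |d|=1 (t=2), |d|=4 (t=2), |d|=8 (t=2); sum(t^3 - t) = 18.
        Var[W] = n(n+1)(2n+1)/24 - sum(t^3-t)/48 = 2310/24 - 18/48 = 95.875.
        z = (W - E[W]) / sqrt(Var[W]) = (26 - 27.5) / 9.7916 = -0.1532.
        Two-sided p = 2*Phi(z) = 0.878246.
Step 6: alpha = 0.1. fail to reject H0.

W+ = 26, W- = 29, W = min = 26, p = 0.878246, fail to reject H0.


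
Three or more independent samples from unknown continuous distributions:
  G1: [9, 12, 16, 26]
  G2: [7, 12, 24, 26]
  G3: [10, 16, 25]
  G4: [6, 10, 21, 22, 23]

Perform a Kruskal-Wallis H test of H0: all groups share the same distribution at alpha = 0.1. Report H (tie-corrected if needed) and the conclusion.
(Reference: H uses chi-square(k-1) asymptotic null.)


Step 1: Combine all N = 16 observations and assign midranks.
sorted (value, group, rank): (6,G4,1), (7,G2,2), (9,G1,3), (10,G3,4.5), (10,G4,4.5), (12,G1,6.5), (12,G2,6.5), (16,G1,8.5), (16,G3,8.5), (21,G4,10), (22,G4,11), (23,G4,12), (24,G2,13), (25,G3,14), (26,G1,15.5), (26,G2,15.5)
Step 2: Sum ranks within each group.
R_1 = 33.5 (n_1 = 4)
R_2 = 37 (n_2 = 4)
R_3 = 27 (n_3 = 3)
R_4 = 38.5 (n_4 = 5)
Step 3: H = 12/(N(N+1)) * sum(R_i^2/n_i) - 3(N+1)
     = 12/(16*17) * (33.5^2/4 + 37^2/4 + 27^2/3 + 38.5^2/5) - 3*17
     = 0.044118 * 1162.26 - 51
     = 0.276287.
Step 4: Ties present; correction factor C = 1 - 24/(16^3 - 16) = 0.994118. Corrected H = 0.276287 / 0.994118 = 0.277922.
Step 5: Under H0, H ~ chi^2(3); p-value = 0.964126.
Step 6: alpha = 0.1. fail to reject H0.

H = 0.2779, df = 3, p = 0.964126, fail to reject H0.


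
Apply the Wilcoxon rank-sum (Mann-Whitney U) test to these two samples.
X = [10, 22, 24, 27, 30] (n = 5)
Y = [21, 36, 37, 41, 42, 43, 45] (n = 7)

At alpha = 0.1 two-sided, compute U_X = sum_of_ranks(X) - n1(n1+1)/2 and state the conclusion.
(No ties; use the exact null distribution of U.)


Step 1: Combine and sort all 12 observations; assign midranks.
sorted (value, group): (10,X), (21,Y), (22,X), (24,X), (27,X), (30,X), (36,Y), (37,Y), (41,Y), (42,Y), (43,Y), (45,Y)
ranks: 10->1, 21->2, 22->3, 24->4, 27->5, 30->6, 36->7, 37->8, 41->9, 42->10, 43->11, 45->12
Step 2: Rank sum for X: R1 = 1 + 3 + 4 + 5 + 6 = 19.
Step 3: U_X = R1 - n1(n1+1)/2 = 19 - 5*6/2 = 19 - 15 = 4.
       U_Y = n1*n2 - U_X = 35 - 4 = 31.
Step 4: No ties, so the exact null distribution of U (based on enumerating the C(12,5) = 792 equally likely rank assignments) gives the two-sided p-value.
Step 5: p-value = 0.030303; compare to alpha = 0.1. reject H0.

U_X = 4, p = 0.030303, reject H0 at alpha = 0.1.


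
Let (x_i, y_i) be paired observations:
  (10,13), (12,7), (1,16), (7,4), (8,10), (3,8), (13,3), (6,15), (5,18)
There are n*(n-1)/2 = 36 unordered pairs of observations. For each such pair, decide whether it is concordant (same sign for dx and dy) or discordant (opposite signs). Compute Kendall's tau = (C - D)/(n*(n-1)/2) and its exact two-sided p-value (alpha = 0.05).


Step 1: Enumerate the 36 unordered pairs (i,j) with i<j and classify each by sign(x_j-x_i) * sign(y_j-y_i).
  (1,2):dx=+2,dy=-6->D; (1,3):dx=-9,dy=+3->D; (1,4):dx=-3,dy=-9->C; (1,5):dx=-2,dy=-3->C
  (1,6):dx=-7,dy=-5->C; (1,7):dx=+3,dy=-10->D; (1,8):dx=-4,dy=+2->D; (1,9):dx=-5,dy=+5->D
  (2,3):dx=-11,dy=+9->D; (2,4):dx=-5,dy=-3->C; (2,5):dx=-4,dy=+3->D; (2,6):dx=-9,dy=+1->D
  (2,7):dx=+1,dy=-4->D; (2,8):dx=-6,dy=+8->D; (2,9):dx=-7,dy=+11->D; (3,4):dx=+6,dy=-12->D
  (3,5):dx=+7,dy=-6->D; (3,6):dx=+2,dy=-8->D; (3,7):dx=+12,dy=-13->D; (3,8):dx=+5,dy=-1->D
  (3,9):dx=+4,dy=+2->C; (4,5):dx=+1,dy=+6->C; (4,6):dx=-4,dy=+4->D; (4,7):dx=+6,dy=-1->D
  (4,8):dx=-1,dy=+11->D; (4,9):dx=-2,dy=+14->D; (5,6):dx=-5,dy=-2->C; (5,7):dx=+5,dy=-7->D
  (5,8):dx=-2,dy=+5->D; (5,9):dx=-3,dy=+8->D; (6,7):dx=+10,dy=-5->D; (6,8):dx=+3,dy=+7->C
  (6,9):dx=+2,dy=+10->C; (7,8):dx=-7,dy=+12->D; (7,9):dx=-8,dy=+15->D; (8,9):dx=-1,dy=+3->D
Step 2: C = 9, D = 27, total pairs = 36.
Step 3: tau = (C - D)/(n(n-1)/2) = (9 - 27)/36 = -0.500000.
Step 4: Exact two-sided p-value (enumerate n! = 362880 permutations of y under H0): p = 0.075176.
Step 5: alpha = 0.05. fail to reject H0.

tau_b = -0.5000 (C=9, D=27), p = 0.075176, fail to reject H0.


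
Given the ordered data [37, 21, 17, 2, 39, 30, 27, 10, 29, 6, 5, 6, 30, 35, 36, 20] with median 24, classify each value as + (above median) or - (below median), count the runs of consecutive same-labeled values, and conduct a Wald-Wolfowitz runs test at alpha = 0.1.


Step 1: Compute median = 24; label A = above, B = below.
Labels in order: ABBBAAABABBBAAAB  (n_A = 8, n_B = 8)
Step 2: Count runs R = 8.
Step 3: Under H0 (random ordering), E[R] = 2*n_A*n_B/(n_A+n_B) + 1 = 2*8*8/16 + 1 = 9.0000.
        Var[R] = 2*n_A*n_B*(2*n_A*n_B - n_A - n_B) / ((n_A+n_B)^2 * (n_A+n_B-1)) = 14336/3840 = 3.7333.
        SD[R] = 1.9322.
Step 4: Continuity-corrected z = (R + 0.5 - E[R]) / SD[R] = (8 + 0.5 - 9.0000) / 1.9322 = -0.2588.
Step 5: Two-sided p-value via normal approximation = 2*(1 - Phi(|z|)) = 0.795809.
Step 6: alpha = 0.1. fail to reject H0.

R = 8, z = -0.2588, p = 0.795809, fail to reject H0.


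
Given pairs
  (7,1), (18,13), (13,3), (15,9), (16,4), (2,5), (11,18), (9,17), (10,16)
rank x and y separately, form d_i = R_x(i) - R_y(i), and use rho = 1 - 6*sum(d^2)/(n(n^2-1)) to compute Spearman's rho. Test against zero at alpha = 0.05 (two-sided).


Step 1: Rank x and y separately (midranks; no ties here).
rank(x): 7->2, 18->9, 13->6, 15->7, 16->8, 2->1, 11->5, 9->3, 10->4
rank(y): 1->1, 13->6, 3->2, 9->5, 4->3, 5->4, 18->9, 17->8, 16->7
Step 2: d_i = R_x(i) - R_y(i); compute d_i^2.
  (2-1)^2=1, (9-6)^2=9, (6-2)^2=16, (7-5)^2=4, (8-3)^2=25, (1-4)^2=9, (5-9)^2=16, (3-8)^2=25, (4-7)^2=9
sum(d^2) = 114.
Step 3: rho = 1 - 6*114 / (9*(9^2 - 1)) = 1 - 684/720 = 0.050000.
Step 4: Under H0, t = rho * sqrt((n-2)/(1-rho^2)) = 0.1325 ~ t(7).
Step 5: Two-sided p-value from the t-distribution with 7 df = 0.898353.
Step 6: alpha = 0.05. fail to reject H0.

rho = 0.0500, p = 0.898353, fail to reject H0 at alpha = 0.05.


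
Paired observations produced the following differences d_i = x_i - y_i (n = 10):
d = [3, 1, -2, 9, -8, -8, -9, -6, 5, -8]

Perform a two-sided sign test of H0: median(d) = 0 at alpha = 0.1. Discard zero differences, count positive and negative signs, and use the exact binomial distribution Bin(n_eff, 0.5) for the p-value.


Step 1: Discard zero differences. Original n = 10; n_eff = number of nonzero differences = 10.
Nonzero differences (with sign): +3, +1, -2, +9, -8, -8, -9, -6, +5, -8
Step 2: Count signs: positive = 4, negative = 6.
Step 3: Under H0: P(positive) = 0.5, so the number of positives S ~ Bin(10, 0.5).
Step 4: Two-sided exact p-value = sum of Bin(10,0.5) probabilities at or below the observed probability = 0.753906.
Step 5: alpha = 0.1. fail to reject H0.

n_eff = 10, pos = 4, neg = 6, p = 0.753906, fail to reject H0.


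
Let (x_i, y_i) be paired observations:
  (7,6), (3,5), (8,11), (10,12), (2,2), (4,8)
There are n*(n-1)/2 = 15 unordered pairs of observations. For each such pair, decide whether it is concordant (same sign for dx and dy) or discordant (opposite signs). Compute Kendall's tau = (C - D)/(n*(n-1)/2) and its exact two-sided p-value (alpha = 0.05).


Step 1: Enumerate the 15 unordered pairs (i,j) with i<j and classify each by sign(x_j-x_i) * sign(y_j-y_i).
  (1,2):dx=-4,dy=-1->C; (1,3):dx=+1,dy=+5->C; (1,4):dx=+3,dy=+6->C; (1,5):dx=-5,dy=-4->C
  (1,6):dx=-3,dy=+2->D; (2,3):dx=+5,dy=+6->C; (2,4):dx=+7,dy=+7->C; (2,5):dx=-1,dy=-3->C
  (2,6):dx=+1,dy=+3->C; (3,4):dx=+2,dy=+1->C; (3,5):dx=-6,dy=-9->C; (3,6):dx=-4,dy=-3->C
  (4,5):dx=-8,dy=-10->C; (4,6):dx=-6,dy=-4->C; (5,6):dx=+2,dy=+6->C
Step 2: C = 14, D = 1, total pairs = 15.
Step 3: tau = (C - D)/(n(n-1)/2) = (14 - 1)/15 = 0.866667.
Step 4: Exact two-sided p-value (enumerate n! = 720 permutations of y under H0): p = 0.016667.
Step 5: alpha = 0.05. reject H0.

tau_b = 0.8667 (C=14, D=1), p = 0.016667, reject H0.


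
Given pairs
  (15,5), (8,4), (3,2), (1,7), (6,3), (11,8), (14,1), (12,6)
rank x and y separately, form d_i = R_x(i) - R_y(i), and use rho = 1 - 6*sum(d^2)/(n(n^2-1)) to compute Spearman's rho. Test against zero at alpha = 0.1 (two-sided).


Step 1: Rank x and y separately (midranks; no ties here).
rank(x): 15->8, 8->4, 3->2, 1->1, 6->3, 11->5, 14->7, 12->6
rank(y): 5->5, 4->4, 2->2, 7->7, 3->3, 8->8, 1->1, 6->6
Step 2: d_i = R_x(i) - R_y(i); compute d_i^2.
  (8-5)^2=9, (4-4)^2=0, (2-2)^2=0, (1-7)^2=36, (3-3)^2=0, (5-8)^2=9, (7-1)^2=36, (6-6)^2=0
sum(d^2) = 90.
Step 3: rho = 1 - 6*90 / (8*(8^2 - 1)) = 1 - 540/504 = -0.071429.
Step 4: Under H0, t = rho * sqrt((n-2)/(1-rho^2)) = -0.1754 ~ t(6).
Step 5: Two-sided p-value from the t-distribution with 6 df = 0.866526.
Step 6: alpha = 0.1. fail to reject H0.

rho = -0.0714, p = 0.866526, fail to reject H0 at alpha = 0.1.


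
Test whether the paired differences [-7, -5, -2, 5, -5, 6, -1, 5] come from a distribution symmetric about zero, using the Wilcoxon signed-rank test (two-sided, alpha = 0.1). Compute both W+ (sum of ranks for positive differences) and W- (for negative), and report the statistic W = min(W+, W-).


Step 1: Drop any zero differences (none here) and take |d_i|.
|d| = [7, 5, 2, 5, 5, 6, 1, 5]
Step 2: Midrank |d_i| (ties get averaged ranks).
ranks: |7|->8, |5|->4.5, |2|->2, |5|->4.5, |5|->4.5, |6|->7, |1|->1, |5|->4.5
Step 3: Attach original signs; sum ranks with positive sign and with negative sign.
W+ = 4.5 + 7 + 4.5 = 16
W- = 8 + 4.5 + 2 + 4.5 + 1 = 20
(Check: W+ + W- = 36 should equal n(n+1)/2 = 36.)
Step 4: Test statistic W = min(W+, W-) = 16.
Step 5: Ties in |d|, so use the tie-corrected normal approximation.
        E[W] = n(n+1)/4 = 8*9/4 = 18.
        Tie groups: |d|=5 (t=4); sum(t^3 - t) = 60.
        Var[W] = n(n+1)(2n+1)/24 - sum(t^3-t)/48 = 1224/24 - 60/48 = 49.75.
        z = (W - E[W]) / sqrt(Var[W]) = (16 - 18) / 7.0534 = -0.2836.
        Two-sided p = 2*Phi(z) = 0.776753.
Step 6: alpha = 0.1. fail to reject H0.

W+ = 16, W- = 20, W = min = 16, p = 0.776753, fail to reject H0.


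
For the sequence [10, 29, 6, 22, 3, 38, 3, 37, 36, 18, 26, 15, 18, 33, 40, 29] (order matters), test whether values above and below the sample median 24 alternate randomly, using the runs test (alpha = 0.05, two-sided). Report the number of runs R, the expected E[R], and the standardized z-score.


Step 1: Compute median = 24; label A = above, B = below.
Labels in order: BABBBABAABABBAAA  (n_A = 8, n_B = 8)
Step 2: Count runs R = 10.
Step 3: Under H0 (random ordering), E[R] = 2*n_A*n_B/(n_A+n_B) + 1 = 2*8*8/16 + 1 = 9.0000.
        Var[R] = 2*n_A*n_B*(2*n_A*n_B - n_A - n_B) / ((n_A+n_B)^2 * (n_A+n_B-1)) = 14336/3840 = 3.7333.
        SD[R] = 1.9322.
Step 4: Continuity-corrected z = (R - 0.5 - E[R]) / SD[R] = (10 - 0.5 - 9.0000) / 1.9322 = 0.2588.
Step 5: Two-sided p-value via normal approximation = 2*(1 - Phi(|z|)) = 0.795809.
Step 6: alpha = 0.05. fail to reject H0.

R = 10, z = 0.2588, p = 0.795809, fail to reject H0.


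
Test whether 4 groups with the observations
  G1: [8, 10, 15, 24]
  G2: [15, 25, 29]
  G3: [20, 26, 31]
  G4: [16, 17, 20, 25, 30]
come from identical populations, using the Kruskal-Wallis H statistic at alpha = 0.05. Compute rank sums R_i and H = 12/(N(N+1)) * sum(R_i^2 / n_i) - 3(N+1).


Step 1: Combine all N = 15 observations and assign midranks.
sorted (value, group, rank): (8,G1,1), (10,G1,2), (15,G1,3.5), (15,G2,3.5), (16,G4,5), (17,G4,6), (20,G3,7.5), (20,G4,7.5), (24,G1,9), (25,G2,10.5), (25,G4,10.5), (26,G3,12), (29,G2,13), (30,G4,14), (31,G3,15)
Step 2: Sum ranks within each group.
R_1 = 15.5 (n_1 = 4)
R_2 = 27 (n_2 = 3)
R_3 = 34.5 (n_3 = 3)
R_4 = 43 (n_4 = 5)
Step 3: H = 12/(N(N+1)) * sum(R_i^2/n_i) - 3(N+1)
     = 12/(15*16) * (15.5^2/4 + 27^2/3 + 34.5^2/3 + 43^2/5) - 3*16
     = 0.050000 * 1069.61 - 48
     = 5.480625.
Step 4: Ties present; correction factor C = 1 - 18/(15^3 - 15) = 0.994643. Corrected H = 5.480625 / 0.994643 = 5.510144.
Step 5: Under H0, H ~ chi^2(3); p-value = 0.138033.
Step 6: alpha = 0.05. fail to reject H0.

H = 5.5101, df = 3, p = 0.138033, fail to reject H0.


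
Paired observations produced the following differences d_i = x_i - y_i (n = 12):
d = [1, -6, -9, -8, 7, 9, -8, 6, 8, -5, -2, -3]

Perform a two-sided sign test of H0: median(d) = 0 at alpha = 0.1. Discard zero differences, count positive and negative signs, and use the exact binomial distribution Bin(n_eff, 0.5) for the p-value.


Step 1: Discard zero differences. Original n = 12; n_eff = number of nonzero differences = 12.
Nonzero differences (with sign): +1, -6, -9, -8, +7, +9, -8, +6, +8, -5, -2, -3
Step 2: Count signs: positive = 5, negative = 7.
Step 3: Under H0: P(positive) = 0.5, so the number of positives S ~ Bin(12, 0.5).
Step 4: Two-sided exact p-value = sum of Bin(12,0.5) probabilities at or below the observed probability = 0.774414.
Step 5: alpha = 0.1. fail to reject H0.

n_eff = 12, pos = 5, neg = 7, p = 0.774414, fail to reject H0.


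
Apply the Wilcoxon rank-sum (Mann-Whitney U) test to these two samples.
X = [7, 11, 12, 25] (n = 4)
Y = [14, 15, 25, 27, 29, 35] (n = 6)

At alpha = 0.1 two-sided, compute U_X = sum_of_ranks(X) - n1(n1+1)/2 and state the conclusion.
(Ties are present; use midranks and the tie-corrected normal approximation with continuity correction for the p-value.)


Step 1: Combine and sort all 10 observations; assign midranks.
sorted (value, group): (7,X), (11,X), (12,X), (14,Y), (15,Y), (25,X), (25,Y), (27,Y), (29,Y), (35,Y)
ranks: 7->1, 11->2, 12->3, 14->4, 15->5, 25->6.5, 25->6.5, 27->8, 29->9, 35->10
Step 2: Rank sum for X: R1 = 1 + 2 + 3 + 6.5 = 12.5.
Step 3: U_X = R1 - n1(n1+1)/2 = 12.5 - 4*5/2 = 12.5 - 10 = 2.5.
       U_Y = n1*n2 - U_X = 24 - 2.5 = 21.5.
Step 4: Ties are present, so use the tie-corrected normal approximation (with continuity correction) for the p-value.
Step 5: p-value = 0.054273; compare to alpha = 0.1. reject H0.

U_X = 2.5, p = 0.054273, reject H0 at alpha = 0.1.


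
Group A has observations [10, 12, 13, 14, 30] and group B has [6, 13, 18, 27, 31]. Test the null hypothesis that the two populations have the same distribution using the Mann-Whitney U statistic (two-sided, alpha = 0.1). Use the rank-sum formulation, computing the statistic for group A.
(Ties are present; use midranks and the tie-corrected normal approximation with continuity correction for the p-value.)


Step 1: Combine and sort all 10 observations; assign midranks.
sorted (value, group): (6,Y), (10,X), (12,X), (13,X), (13,Y), (14,X), (18,Y), (27,Y), (30,X), (31,Y)
ranks: 6->1, 10->2, 12->3, 13->4.5, 13->4.5, 14->6, 18->7, 27->8, 30->9, 31->10
Step 2: Rank sum for X: R1 = 2 + 3 + 4.5 + 6 + 9 = 24.5.
Step 3: U_X = R1 - n1(n1+1)/2 = 24.5 - 5*6/2 = 24.5 - 15 = 9.5.
       U_Y = n1*n2 - U_X = 25 - 9.5 = 15.5.
Step 4: Ties are present, so use the tie-corrected normal approximation (with continuity correction) for the p-value.
Step 5: p-value = 0.600402; compare to alpha = 0.1. fail to reject H0.

U_X = 9.5, p = 0.600402, fail to reject H0 at alpha = 0.1.


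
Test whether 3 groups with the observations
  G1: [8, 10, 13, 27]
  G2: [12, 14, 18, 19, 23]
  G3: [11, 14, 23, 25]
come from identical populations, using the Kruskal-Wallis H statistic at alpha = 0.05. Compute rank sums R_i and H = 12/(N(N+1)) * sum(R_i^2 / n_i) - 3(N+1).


Step 1: Combine all N = 13 observations and assign midranks.
sorted (value, group, rank): (8,G1,1), (10,G1,2), (11,G3,3), (12,G2,4), (13,G1,5), (14,G2,6.5), (14,G3,6.5), (18,G2,8), (19,G2,9), (23,G2,10.5), (23,G3,10.5), (25,G3,12), (27,G1,13)
Step 2: Sum ranks within each group.
R_1 = 21 (n_1 = 4)
R_2 = 38 (n_2 = 5)
R_3 = 32 (n_3 = 4)
Step 3: H = 12/(N(N+1)) * sum(R_i^2/n_i) - 3(N+1)
     = 12/(13*14) * (21^2/4 + 38^2/5 + 32^2/4) - 3*14
     = 0.065934 * 655.05 - 42
     = 1.190110.
Step 4: Ties present; correction factor C = 1 - 12/(13^3 - 13) = 0.994505. Corrected H = 1.190110 / 0.994505 = 1.196685.
Step 5: Under H0, H ~ chi^2(2); p-value = 0.549722.
Step 6: alpha = 0.05. fail to reject H0.

H = 1.1967, df = 2, p = 0.549722, fail to reject H0.


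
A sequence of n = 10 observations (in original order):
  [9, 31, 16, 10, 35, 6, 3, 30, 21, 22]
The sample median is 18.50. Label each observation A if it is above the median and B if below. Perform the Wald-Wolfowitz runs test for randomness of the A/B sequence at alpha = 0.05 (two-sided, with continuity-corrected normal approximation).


Step 1: Compute median = 18.50; label A = above, B = below.
Labels in order: BABBABBAAA  (n_A = 5, n_B = 5)
Step 2: Count runs R = 6.
Step 3: Under H0 (random ordering), E[R] = 2*n_A*n_B/(n_A+n_B) + 1 = 2*5*5/10 + 1 = 6.0000.
        Var[R] = 2*n_A*n_B*(2*n_A*n_B - n_A - n_B) / ((n_A+n_B)^2 * (n_A+n_B-1)) = 2000/900 = 2.2222.
        SD[R] = 1.4907.
Step 4: R = E[R], so z = 0 with no continuity correction.
Step 5: Two-sided p-value via normal approximation = 2*(1 - Phi(|z|)) = 1.000000.
Step 6: alpha = 0.05. fail to reject H0.

R = 6, z = 0.0000, p = 1.000000, fail to reject H0.


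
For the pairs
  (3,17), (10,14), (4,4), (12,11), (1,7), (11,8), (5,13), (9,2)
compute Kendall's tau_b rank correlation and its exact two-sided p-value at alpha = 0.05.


Step 1: Enumerate the 28 unordered pairs (i,j) with i<j and classify each by sign(x_j-x_i) * sign(y_j-y_i).
  (1,2):dx=+7,dy=-3->D; (1,3):dx=+1,dy=-13->D; (1,4):dx=+9,dy=-6->D; (1,5):dx=-2,dy=-10->C
  (1,6):dx=+8,dy=-9->D; (1,7):dx=+2,dy=-4->D; (1,8):dx=+6,dy=-15->D; (2,3):dx=-6,dy=-10->C
  (2,4):dx=+2,dy=-3->D; (2,5):dx=-9,dy=-7->C; (2,6):dx=+1,dy=-6->D; (2,7):dx=-5,dy=-1->C
  (2,8):dx=-1,dy=-12->C; (3,4):dx=+8,dy=+7->C; (3,5):dx=-3,dy=+3->D; (3,6):dx=+7,dy=+4->C
  (3,7):dx=+1,dy=+9->C; (3,8):dx=+5,dy=-2->D; (4,5):dx=-11,dy=-4->C; (4,6):dx=-1,dy=-3->C
  (4,7):dx=-7,dy=+2->D; (4,8):dx=-3,dy=-9->C; (5,6):dx=+10,dy=+1->C; (5,7):dx=+4,dy=+6->C
  (5,8):dx=+8,dy=-5->D; (6,7):dx=-6,dy=+5->D; (6,8):dx=-2,dy=-6->C; (7,8):dx=+4,dy=-11->D
Step 2: C = 14, D = 14, total pairs = 28.
Step 3: tau = (C - D)/(n(n-1)/2) = (14 - 14)/28 = 0.000000.
Step 4: Exact two-sided p-value (enumerate n! = 40320 permutations of y under H0): p = 1.000000.
Step 5: alpha = 0.05. fail to reject H0.

tau_b = 0.0000 (C=14, D=14), p = 1.000000, fail to reject H0.


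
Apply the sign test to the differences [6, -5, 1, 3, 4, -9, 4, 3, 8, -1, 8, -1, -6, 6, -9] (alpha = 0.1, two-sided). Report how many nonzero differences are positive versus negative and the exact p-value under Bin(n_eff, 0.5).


Step 1: Discard zero differences. Original n = 15; n_eff = number of nonzero differences = 15.
Nonzero differences (with sign): +6, -5, +1, +3, +4, -9, +4, +3, +8, -1, +8, -1, -6, +6, -9
Step 2: Count signs: positive = 9, negative = 6.
Step 3: Under H0: P(positive) = 0.5, so the number of positives S ~ Bin(15, 0.5).
Step 4: Two-sided exact p-value = sum of Bin(15,0.5) probabilities at or below the observed probability = 0.607239.
Step 5: alpha = 0.1. fail to reject H0.

n_eff = 15, pos = 9, neg = 6, p = 0.607239, fail to reject H0.


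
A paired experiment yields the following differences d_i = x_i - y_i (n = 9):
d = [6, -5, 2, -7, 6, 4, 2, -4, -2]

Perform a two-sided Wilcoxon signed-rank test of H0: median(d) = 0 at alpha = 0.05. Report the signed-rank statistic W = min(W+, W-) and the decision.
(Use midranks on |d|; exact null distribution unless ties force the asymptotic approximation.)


Step 1: Drop any zero differences (none here) and take |d_i|.
|d| = [6, 5, 2, 7, 6, 4, 2, 4, 2]
Step 2: Midrank |d_i| (ties get averaged ranks).
ranks: |6|->7.5, |5|->6, |2|->2, |7|->9, |6|->7.5, |4|->4.5, |2|->2, |4|->4.5, |2|->2
Step 3: Attach original signs; sum ranks with positive sign and with negative sign.
W+ = 7.5 + 2 + 7.5 + 4.5 + 2 = 23.5
W- = 6 + 9 + 4.5 + 2 = 21.5
(Check: W+ + W- = 45 should equal n(n+1)/2 = 45.)
Step 4: Test statistic W = min(W+, W-) = 21.5.
Step 5: Ties in |d|, so use the tie-corrected normal approximation.
        E[W] = n(n+1)/4 = 9*10/4 = 22.5.
        Tie groups: |d|=2 (t=3), |d|=4 (t=2), |d|=6 (t=2); sum(t^3 - t) = 36.
        Var[W] = n(n+1)(2n+1)/24 - sum(t^3-t)/48 = 1710/24 - 36/48 = 70.5.
        z = (W - E[W]) / sqrt(Var[W]) = (21.5 - 22.5) / 8.3964 = -0.1191.
        Two-sided p = 2*Phi(z) = 0.905198.
Step 6: alpha = 0.05. fail to reject H0.

W+ = 23.5, W- = 21.5, W = min = 21.5, p = 0.905198, fail to reject H0.


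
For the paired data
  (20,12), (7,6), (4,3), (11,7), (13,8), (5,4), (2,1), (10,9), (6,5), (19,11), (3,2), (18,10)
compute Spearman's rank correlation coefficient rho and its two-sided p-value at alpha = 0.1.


Step 1: Rank x and y separately (midranks; no ties here).
rank(x): 20->12, 7->6, 4->3, 11->8, 13->9, 5->4, 2->1, 10->7, 6->5, 19->11, 3->2, 18->10
rank(y): 12->12, 6->6, 3->3, 7->7, 8->8, 4->4, 1->1, 9->9, 5->5, 11->11, 2->2, 10->10
Step 2: d_i = R_x(i) - R_y(i); compute d_i^2.
  (12-12)^2=0, (6-6)^2=0, (3-3)^2=0, (8-7)^2=1, (9-8)^2=1, (4-4)^2=0, (1-1)^2=0, (7-9)^2=4, (5-5)^2=0, (11-11)^2=0, (2-2)^2=0, (10-10)^2=0
sum(d^2) = 6.
Step 3: rho = 1 - 6*6 / (12*(12^2 - 1)) = 1 - 36/1716 = 0.979021.
Step 4: Under H0, t = rho * sqrt((n-2)/(1-rho^2)) = 15.1941 ~ t(10).
Step 5: Two-sided p-value from the t-distribution with 10 df = 0.000000.
Step 6: alpha = 0.1. reject H0.

rho = 0.9790, p = 0.000000, reject H0 at alpha = 0.1.


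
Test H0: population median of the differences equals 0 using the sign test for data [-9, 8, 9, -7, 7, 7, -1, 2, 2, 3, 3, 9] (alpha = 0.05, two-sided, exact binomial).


Step 1: Discard zero differences. Original n = 12; n_eff = number of nonzero differences = 12.
Nonzero differences (with sign): -9, +8, +9, -7, +7, +7, -1, +2, +2, +3, +3, +9
Step 2: Count signs: positive = 9, negative = 3.
Step 3: Under H0: P(positive) = 0.5, so the number of positives S ~ Bin(12, 0.5).
Step 4: Two-sided exact p-value = sum of Bin(12,0.5) probabilities at or below the observed probability = 0.145996.
Step 5: alpha = 0.05. fail to reject H0.

n_eff = 12, pos = 9, neg = 3, p = 0.145996, fail to reject H0.


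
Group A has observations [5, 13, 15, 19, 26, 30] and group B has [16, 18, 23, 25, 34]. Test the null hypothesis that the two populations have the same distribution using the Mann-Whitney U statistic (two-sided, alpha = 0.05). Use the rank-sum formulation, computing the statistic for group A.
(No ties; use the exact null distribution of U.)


Step 1: Combine and sort all 11 observations; assign midranks.
sorted (value, group): (5,X), (13,X), (15,X), (16,Y), (18,Y), (19,X), (23,Y), (25,Y), (26,X), (30,X), (34,Y)
ranks: 5->1, 13->2, 15->3, 16->4, 18->5, 19->6, 23->7, 25->8, 26->9, 30->10, 34->11
Step 2: Rank sum for X: R1 = 1 + 2 + 3 + 6 + 9 + 10 = 31.
Step 3: U_X = R1 - n1(n1+1)/2 = 31 - 6*7/2 = 31 - 21 = 10.
       U_Y = n1*n2 - U_X = 30 - 10 = 20.
Step 4: No ties, so the exact null distribution of U (based on enumerating the C(11,6) = 462 equally likely rank assignments) gives the two-sided p-value.
Step 5: p-value = 0.428571; compare to alpha = 0.05. fail to reject H0.

U_X = 10, p = 0.428571, fail to reject H0 at alpha = 0.05.


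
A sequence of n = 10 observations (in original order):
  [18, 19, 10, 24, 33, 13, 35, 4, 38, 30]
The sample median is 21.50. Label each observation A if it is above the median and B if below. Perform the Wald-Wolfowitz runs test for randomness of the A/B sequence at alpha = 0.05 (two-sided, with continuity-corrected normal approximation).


Step 1: Compute median = 21.50; label A = above, B = below.
Labels in order: BBBAABABAA  (n_A = 5, n_B = 5)
Step 2: Count runs R = 6.
Step 3: Under H0 (random ordering), E[R] = 2*n_A*n_B/(n_A+n_B) + 1 = 2*5*5/10 + 1 = 6.0000.
        Var[R] = 2*n_A*n_B*(2*n_A*n_B - n_A - n_B) / ((n_A+n_B)^2 * (n_A+n_B-1)) = 2000/900 = 2.2222.
        SD[R] = 1.4907.
Step 4: R = E[R], so z = 0 with no continuity correction.
Step 5: Two-sided p-value via normal approximation = 2*(1 - Phi(|z|)) = 1.000000.
Step 6: alpha = 0.05. fail to reject H0.

R = 6, z = 0.0000, p = 1.000000, fail to reject H0.


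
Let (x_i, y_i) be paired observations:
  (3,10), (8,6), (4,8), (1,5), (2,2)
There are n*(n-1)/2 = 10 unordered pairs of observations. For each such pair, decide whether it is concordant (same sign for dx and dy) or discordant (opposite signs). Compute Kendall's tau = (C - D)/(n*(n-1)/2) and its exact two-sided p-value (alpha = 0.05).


Step 1: Enumerate the 10 unordered pairs (i,j) with i<j and classify each by sign(x_j-x_i) * sign(y_j-y_i).
  (1,2):dx=+5,dy=-4->D; (1,3):dx=+1,dy=-2->D; (1,4):dx=-2,dy=-5->C; (1,5):dx=-1,dy=-8->C
  (2,3):dx=-4,dy=+2->D; (2,4):dx=-7,dy=-1->C; (2,5):dx=-6,dy=-4->C; (3,4):dx=-3,dy=-3->C
  (3,5):dx=-2,dy=-6->C; (4,5):dx=+1,dy=-3->D
Step 2: C = 6, D = 4, total pairs = 10.
Step 3: tau = (C - D)/(n(n-1)/2) = (6 - 4)/10 = 0.200000.
Step 4: Exact two-sided p-value (enumerate n! = 120 permutations of y under H0): p = 0.816667.
Step 5: alpha = 0.05. fail to reject H0.

tau_b = 0.2000 (C=6, D=4), p = 0.816667, fail to reject H0.


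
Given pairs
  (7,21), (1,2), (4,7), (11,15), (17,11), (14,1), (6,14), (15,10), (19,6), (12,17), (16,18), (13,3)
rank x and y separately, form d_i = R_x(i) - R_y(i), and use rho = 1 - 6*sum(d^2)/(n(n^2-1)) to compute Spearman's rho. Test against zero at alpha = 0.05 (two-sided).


Step 1: Rank x and y separately (midranks; no ties here).
rank(x): 7->4, 1->1, 4->2, 11->5, 17->11, 14->8, 6->3, 15->9, 19->12, 12->6, 16->10, 13->7
rank(y): 21->12, 2->2, 7->5, 15->9, 11->7, 1->1, 14->8, 10->6, 6->4, 17->10, 18->11, 3->3
Step 2: d_i = R_x(i) - R_y(i); compute d_i^2.
  (4-12)^2=64, (1-2)^2=1, (2-5)^2=9, (5-9)^2=16, (11-7)^2=16, (8-1)^2=49, (3-8)^2=25, (9-6)^2=9, (12-4)^2=64, (6-10)^2=16, (10-11)^2=1, (7-3)^2=16
sum(d^2) = 286.
Step 3: rho = 1 - 6*286 / (12*(12^2 - 1)) = 1 - 1716/1716 = 0.000000.
Step 4: Under H0, t = rho * sqrt((n-2)/(1-rho^2)) = 0.0000 ~ t(10).
Step 5: Two-sided p-value from the t-distribution with 10 df = 1.000000.
Step 6: alpha = 0.05. fail to reject H0.

rho = 0.0000, p = 1.000000, fail to reject H0 at alpha = 0.05.
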